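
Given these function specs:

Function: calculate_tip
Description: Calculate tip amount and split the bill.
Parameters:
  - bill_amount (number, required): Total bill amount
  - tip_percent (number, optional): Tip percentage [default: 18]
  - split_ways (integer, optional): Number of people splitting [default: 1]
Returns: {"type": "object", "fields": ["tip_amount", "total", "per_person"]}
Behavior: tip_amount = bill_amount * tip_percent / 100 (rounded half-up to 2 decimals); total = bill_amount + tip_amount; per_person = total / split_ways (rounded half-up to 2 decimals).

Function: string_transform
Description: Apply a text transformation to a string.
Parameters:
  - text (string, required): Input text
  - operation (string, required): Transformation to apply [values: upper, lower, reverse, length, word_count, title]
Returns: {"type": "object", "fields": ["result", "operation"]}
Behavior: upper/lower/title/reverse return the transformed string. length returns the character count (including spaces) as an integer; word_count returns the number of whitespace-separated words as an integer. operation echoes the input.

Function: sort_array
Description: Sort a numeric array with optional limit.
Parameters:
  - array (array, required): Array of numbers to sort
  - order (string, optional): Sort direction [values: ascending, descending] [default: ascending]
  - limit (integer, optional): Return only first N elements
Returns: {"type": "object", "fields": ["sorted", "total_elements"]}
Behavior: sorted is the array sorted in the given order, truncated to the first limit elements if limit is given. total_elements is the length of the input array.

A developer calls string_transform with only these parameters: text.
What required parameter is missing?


Required parameters: text, operation
Provided: text
Missing: operation
operation


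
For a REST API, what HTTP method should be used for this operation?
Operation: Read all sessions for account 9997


GET = read, POST = create, PUT = update/replace, DELETE = remove
This operation is a read.
GET


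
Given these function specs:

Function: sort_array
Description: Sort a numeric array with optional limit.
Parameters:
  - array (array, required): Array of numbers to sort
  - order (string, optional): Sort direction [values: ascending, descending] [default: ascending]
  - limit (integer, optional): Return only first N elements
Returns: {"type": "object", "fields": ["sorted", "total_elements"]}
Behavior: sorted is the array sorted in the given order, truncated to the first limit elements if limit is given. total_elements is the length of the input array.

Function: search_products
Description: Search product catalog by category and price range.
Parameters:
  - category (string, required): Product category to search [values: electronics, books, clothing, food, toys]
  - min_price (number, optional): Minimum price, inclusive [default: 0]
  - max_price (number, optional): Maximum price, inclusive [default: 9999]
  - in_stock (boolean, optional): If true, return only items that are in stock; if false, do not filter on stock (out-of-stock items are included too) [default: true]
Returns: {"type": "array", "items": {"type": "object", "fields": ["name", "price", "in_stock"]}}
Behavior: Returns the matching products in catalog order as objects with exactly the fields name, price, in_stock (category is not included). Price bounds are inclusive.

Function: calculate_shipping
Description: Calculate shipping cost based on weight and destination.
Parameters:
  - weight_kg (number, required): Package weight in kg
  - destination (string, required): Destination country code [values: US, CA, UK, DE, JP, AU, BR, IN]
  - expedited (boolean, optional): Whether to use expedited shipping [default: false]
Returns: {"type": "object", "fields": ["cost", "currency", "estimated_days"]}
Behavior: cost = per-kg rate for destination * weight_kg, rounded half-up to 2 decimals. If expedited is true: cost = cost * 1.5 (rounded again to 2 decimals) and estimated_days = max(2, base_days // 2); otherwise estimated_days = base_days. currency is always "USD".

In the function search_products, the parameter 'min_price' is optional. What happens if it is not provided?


The search_products spec declares:
  - min_price (number, optional): Minimum price, inclusive [default: 0]
It defaults to 0


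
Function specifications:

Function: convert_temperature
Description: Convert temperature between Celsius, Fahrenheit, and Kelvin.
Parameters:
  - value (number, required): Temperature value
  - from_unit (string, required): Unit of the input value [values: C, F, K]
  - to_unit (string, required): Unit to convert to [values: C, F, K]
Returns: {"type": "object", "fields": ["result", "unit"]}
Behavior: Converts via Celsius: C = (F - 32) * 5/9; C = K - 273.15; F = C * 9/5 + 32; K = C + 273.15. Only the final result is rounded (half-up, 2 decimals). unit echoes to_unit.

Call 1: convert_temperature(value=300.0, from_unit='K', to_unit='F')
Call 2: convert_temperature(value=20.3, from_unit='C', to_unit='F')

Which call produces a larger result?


Call 1:
  To C: 300 - 273.15 = 26.85
  To F: 26.85 * 9/5 + 32 = 80.33
  Round to 2 decimals: 80.33
  -> 80.33 F
Call 2:
  Input already in C: 20.3
  To F: 20.3 * 9/5 + 32 = 68.54
  Round to 2 decimals: 68.54
  -> 68.54 F
Call 1 (80.33 F)


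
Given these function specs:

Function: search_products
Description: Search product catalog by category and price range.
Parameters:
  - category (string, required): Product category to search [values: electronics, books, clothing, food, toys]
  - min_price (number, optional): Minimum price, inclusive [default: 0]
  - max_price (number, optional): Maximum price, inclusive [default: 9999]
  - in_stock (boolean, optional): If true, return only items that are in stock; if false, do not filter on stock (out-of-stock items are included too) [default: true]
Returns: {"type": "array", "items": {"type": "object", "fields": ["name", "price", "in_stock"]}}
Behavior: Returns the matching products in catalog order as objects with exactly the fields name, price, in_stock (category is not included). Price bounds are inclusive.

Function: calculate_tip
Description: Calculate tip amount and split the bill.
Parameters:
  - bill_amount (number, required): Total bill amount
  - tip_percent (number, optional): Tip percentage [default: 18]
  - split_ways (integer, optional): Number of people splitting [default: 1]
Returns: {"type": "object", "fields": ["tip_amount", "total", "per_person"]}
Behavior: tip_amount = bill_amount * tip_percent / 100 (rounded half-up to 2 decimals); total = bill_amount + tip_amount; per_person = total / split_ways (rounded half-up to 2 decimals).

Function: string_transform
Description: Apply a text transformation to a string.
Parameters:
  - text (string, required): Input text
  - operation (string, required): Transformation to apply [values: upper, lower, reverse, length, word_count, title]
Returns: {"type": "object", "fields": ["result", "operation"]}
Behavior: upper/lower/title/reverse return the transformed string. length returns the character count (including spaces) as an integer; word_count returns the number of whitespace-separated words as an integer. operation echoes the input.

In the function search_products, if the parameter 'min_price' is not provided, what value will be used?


The search_products spec declares:
  - min_price (number, optional): Minimum price, inclusive [default: 0]
Default:
0


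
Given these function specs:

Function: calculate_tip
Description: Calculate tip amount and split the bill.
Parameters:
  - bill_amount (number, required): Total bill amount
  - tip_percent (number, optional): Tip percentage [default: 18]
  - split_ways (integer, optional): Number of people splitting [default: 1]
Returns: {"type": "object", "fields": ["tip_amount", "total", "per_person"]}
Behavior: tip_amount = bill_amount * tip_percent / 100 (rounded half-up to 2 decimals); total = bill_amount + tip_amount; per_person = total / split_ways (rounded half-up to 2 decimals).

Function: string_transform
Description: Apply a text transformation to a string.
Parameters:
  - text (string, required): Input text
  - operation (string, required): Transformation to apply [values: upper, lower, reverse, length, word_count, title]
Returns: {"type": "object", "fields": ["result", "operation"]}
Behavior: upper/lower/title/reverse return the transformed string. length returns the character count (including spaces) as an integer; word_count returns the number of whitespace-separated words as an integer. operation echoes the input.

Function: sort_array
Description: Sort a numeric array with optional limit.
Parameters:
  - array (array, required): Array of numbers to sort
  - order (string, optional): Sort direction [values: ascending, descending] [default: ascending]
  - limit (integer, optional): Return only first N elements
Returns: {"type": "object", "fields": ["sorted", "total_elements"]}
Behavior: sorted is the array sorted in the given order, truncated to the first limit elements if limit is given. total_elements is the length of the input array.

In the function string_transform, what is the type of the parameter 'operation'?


The string_transform spec declares:
  - operation (string, required): Transformation to apply [values: upper, lower, reverse, length, word_count, title]
Type:
string


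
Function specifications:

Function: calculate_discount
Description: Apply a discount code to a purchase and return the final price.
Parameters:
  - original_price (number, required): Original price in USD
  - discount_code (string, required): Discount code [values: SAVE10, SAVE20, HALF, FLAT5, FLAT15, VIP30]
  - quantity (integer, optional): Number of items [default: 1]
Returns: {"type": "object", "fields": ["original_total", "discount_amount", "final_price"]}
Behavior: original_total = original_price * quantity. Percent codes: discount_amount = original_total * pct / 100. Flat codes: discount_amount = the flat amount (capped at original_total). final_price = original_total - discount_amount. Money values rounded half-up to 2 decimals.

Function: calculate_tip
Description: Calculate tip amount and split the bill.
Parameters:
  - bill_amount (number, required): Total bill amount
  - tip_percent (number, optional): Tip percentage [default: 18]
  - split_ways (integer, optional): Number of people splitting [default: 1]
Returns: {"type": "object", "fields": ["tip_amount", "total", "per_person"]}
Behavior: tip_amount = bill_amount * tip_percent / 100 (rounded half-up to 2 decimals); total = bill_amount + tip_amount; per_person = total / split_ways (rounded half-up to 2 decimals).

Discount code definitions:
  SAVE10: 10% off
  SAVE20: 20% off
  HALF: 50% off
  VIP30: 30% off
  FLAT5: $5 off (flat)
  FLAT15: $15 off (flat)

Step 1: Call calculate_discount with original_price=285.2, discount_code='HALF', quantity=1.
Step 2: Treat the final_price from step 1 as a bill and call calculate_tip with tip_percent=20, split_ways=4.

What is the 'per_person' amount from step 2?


Step 1: calculate_discount(original_price=285.2, discount_code=HALF, quantity=1)
  original_total = 285.2 * 1 = 285.20
  HALF = 50% off: discount_amount = 285.20 * 50/100 = 142.6 -> 142.60
  final_price = 285.20 - 142.60 = 142.60
  -> final_price = 142.60
Step 2: calculate_tip(bill_amount=142.6, tip_percent=20, split_ways=4)
  tip_amount = 142.6 * 20/100 = 28.52 -> 28.52
  total = 142.6 + 28.52 = 171.12
  per_person = 171.12 / 4 = 42.78 -> 42.78
  -> per_person = 42.78
$42.78


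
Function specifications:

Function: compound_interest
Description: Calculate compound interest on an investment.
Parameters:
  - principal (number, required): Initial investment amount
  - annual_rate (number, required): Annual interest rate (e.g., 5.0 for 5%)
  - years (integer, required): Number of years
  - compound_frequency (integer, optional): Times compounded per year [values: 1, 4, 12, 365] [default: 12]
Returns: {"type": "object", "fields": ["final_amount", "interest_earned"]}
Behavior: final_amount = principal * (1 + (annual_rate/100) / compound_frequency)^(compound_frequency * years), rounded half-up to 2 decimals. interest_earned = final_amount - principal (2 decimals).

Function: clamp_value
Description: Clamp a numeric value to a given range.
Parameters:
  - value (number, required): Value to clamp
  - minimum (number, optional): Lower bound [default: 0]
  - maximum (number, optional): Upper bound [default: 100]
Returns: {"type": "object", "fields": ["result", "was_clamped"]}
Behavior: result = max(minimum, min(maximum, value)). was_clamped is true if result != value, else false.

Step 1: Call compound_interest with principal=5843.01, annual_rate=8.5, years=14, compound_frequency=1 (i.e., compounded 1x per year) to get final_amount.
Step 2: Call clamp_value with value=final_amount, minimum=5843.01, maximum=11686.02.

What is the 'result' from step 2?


Step 1: compound_interest
  rate per period = 8.5/100/1 = 0.085 (keep full precision); periods = 1 * 14 = 14
  (1 + 0.085)^14 = 3.13340357
  final_amount = 5843.01 * 3.13340357 = 18308.508422 -> 18308.51
  interest_earned = 18308.51 - 5843.01 = 12465.50
  -> final_amount = 18308.51
Step 2: clamp_value(value=18308.51, minimum=5843.01, maximum=11686.02)
  result = max(5843.01, min(11686.02, 18308.51)) = max(5843.01, 11686.02) = 11686.02
  was_clamped = (11686.02 != 18308.51) = true
  -> result = 11686.02
11686.02


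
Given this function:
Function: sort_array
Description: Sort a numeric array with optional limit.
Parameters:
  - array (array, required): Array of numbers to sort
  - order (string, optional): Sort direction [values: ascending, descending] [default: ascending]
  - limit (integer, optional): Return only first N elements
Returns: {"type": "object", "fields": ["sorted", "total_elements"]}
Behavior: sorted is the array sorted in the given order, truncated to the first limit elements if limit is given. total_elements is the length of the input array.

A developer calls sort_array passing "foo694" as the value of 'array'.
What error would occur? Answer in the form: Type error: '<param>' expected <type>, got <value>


Spec: 'array' is declared as array; "foo694" is a string.
Type error: 'array' expected array, got "foo694"


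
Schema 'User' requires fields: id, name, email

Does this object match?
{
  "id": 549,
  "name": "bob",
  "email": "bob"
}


Checking required fields... All present.
Valid - all required fields present


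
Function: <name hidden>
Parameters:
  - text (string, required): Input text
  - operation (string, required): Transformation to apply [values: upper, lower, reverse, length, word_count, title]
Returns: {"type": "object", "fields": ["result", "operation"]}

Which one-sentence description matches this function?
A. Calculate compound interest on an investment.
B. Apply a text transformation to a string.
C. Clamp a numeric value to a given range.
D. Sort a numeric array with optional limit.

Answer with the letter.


Parameters text, operation and return ["result", "operation"] fit: Apply a text transformation to a string.
B


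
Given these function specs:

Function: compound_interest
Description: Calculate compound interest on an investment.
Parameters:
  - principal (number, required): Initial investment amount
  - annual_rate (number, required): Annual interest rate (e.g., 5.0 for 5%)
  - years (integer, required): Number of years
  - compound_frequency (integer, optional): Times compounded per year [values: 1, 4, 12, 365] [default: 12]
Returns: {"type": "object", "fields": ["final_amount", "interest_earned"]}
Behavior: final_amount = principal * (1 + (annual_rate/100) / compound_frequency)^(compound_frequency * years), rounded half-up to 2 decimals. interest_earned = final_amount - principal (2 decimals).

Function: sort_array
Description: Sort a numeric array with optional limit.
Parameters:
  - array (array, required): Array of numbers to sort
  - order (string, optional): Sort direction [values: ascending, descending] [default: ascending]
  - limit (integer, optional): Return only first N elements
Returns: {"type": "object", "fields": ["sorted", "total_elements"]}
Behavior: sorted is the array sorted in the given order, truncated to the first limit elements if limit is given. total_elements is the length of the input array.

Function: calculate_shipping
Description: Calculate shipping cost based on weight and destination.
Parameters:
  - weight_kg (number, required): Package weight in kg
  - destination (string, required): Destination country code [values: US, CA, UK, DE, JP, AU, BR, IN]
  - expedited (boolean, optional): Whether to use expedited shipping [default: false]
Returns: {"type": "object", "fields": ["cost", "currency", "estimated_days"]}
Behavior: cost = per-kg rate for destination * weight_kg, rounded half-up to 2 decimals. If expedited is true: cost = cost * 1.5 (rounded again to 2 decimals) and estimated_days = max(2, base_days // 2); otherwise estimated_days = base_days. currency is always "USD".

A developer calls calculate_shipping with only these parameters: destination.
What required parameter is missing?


Required parameters: weight_kg, destination
Provided: destination
Missing: weight_kg
weight_kg


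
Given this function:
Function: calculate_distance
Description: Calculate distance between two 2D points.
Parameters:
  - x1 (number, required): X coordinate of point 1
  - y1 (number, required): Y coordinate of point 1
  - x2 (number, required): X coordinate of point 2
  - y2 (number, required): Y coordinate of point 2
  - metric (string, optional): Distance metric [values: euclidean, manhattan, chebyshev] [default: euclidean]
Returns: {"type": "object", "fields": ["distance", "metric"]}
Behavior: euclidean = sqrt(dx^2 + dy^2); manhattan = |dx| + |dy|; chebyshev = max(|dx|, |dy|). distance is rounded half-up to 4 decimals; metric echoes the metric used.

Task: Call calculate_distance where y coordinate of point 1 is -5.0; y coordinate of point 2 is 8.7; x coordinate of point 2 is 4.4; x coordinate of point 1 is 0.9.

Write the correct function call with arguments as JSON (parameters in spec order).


Mapping each described value to its parameter name:
  'Y coordinate of point 1' -> y1 = -5.0
  'Y coordinate of point 2' -> y2 = 8.7
  'X coordinate of point 2' -> x2 = 4.4
  'X coordinate of point 1' -> x1 = 0.9
calculate_distance({"x1": 0.9, "y1": -5.0, "x2": 4.4, "y2": 8.7})


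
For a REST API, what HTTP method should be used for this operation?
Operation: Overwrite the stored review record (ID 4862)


GET = read, POST = create, PUT = update/replace, DELETE = remove
This operation is an update/replace.
PUT


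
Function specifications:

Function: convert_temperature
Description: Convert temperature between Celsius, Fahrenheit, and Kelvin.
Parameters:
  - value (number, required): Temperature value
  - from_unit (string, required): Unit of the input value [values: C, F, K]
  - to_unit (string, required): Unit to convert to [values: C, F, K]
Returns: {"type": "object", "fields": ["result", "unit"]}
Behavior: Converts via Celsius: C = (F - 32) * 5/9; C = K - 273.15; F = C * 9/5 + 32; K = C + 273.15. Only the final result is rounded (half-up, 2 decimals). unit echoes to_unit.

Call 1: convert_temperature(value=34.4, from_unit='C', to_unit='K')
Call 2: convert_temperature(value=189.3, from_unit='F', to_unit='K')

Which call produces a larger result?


Call 1:
  Input already in C: 34.4
  To K: 34.4 + 273.15 = 307.55
  Round to 2 decimals: 307.55
  -> 307.55 K
Call 2:
  To C: (189.3 - 32) * 5/9 = 87.388889
  To K: 87.388889 + 273.15 = 360.538889
  Round to 2 decimals: 360.54
  -> 360.54 K
Call 2 (360.54 K)


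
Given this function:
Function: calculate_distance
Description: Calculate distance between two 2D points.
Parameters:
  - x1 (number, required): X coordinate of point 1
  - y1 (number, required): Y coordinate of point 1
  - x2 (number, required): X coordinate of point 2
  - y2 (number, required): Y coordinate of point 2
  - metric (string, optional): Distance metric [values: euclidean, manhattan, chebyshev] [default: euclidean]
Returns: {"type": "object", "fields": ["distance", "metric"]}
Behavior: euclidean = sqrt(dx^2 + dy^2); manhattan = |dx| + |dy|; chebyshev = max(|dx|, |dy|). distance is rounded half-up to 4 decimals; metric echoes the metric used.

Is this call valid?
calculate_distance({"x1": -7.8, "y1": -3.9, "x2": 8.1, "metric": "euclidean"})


Checking required parameters...
Missing required parameter: y2
Invalid - missing required parameter 'y2'


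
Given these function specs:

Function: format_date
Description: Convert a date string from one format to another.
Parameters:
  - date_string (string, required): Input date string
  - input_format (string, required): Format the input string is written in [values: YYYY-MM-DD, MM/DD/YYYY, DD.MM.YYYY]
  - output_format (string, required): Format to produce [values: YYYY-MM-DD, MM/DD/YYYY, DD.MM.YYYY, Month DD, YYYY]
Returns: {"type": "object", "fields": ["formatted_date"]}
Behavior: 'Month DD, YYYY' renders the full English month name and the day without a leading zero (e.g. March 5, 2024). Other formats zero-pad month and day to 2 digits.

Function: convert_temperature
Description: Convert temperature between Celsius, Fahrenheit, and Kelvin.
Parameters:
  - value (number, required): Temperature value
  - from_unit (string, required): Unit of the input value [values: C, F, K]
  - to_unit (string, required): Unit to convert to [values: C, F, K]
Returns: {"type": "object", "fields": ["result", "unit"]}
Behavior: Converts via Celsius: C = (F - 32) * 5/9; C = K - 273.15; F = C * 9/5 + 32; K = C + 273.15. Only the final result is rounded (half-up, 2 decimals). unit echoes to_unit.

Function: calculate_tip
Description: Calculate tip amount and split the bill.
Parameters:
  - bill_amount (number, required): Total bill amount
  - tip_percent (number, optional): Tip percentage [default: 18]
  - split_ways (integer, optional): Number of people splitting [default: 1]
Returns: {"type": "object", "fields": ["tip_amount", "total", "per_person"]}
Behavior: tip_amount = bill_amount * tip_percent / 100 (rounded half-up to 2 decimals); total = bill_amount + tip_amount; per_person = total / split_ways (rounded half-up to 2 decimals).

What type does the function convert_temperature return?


The convert_temperature spec declares Returns: {"type": "object", "fields": ["result", "unit"]}
Type:
object


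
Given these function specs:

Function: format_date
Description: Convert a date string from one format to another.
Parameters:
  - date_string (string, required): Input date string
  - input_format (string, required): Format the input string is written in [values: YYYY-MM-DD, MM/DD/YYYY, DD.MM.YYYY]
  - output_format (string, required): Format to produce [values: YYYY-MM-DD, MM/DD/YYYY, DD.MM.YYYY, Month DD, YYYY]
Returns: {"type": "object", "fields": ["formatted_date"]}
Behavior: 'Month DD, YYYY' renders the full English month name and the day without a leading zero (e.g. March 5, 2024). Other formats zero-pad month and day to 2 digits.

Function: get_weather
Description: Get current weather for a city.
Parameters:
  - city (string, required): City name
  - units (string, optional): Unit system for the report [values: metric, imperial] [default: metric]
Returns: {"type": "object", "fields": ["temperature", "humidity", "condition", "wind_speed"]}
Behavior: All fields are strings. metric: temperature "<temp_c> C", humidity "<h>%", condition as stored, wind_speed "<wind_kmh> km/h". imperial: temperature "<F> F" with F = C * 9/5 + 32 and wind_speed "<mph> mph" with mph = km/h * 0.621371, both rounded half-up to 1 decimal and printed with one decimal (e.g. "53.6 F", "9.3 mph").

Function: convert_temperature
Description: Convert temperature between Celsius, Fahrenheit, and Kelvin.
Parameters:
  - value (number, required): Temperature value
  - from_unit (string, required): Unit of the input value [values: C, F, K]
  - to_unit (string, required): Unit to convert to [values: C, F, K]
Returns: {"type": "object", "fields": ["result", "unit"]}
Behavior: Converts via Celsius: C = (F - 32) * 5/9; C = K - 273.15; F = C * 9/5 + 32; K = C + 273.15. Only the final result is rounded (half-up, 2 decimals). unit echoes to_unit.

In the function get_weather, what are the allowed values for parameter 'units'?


The get_weather spec declares:
  - units (string, optional): Unit system for the report [values: metric, imperial] [default: metric]
Allowed values:
metric, imperial


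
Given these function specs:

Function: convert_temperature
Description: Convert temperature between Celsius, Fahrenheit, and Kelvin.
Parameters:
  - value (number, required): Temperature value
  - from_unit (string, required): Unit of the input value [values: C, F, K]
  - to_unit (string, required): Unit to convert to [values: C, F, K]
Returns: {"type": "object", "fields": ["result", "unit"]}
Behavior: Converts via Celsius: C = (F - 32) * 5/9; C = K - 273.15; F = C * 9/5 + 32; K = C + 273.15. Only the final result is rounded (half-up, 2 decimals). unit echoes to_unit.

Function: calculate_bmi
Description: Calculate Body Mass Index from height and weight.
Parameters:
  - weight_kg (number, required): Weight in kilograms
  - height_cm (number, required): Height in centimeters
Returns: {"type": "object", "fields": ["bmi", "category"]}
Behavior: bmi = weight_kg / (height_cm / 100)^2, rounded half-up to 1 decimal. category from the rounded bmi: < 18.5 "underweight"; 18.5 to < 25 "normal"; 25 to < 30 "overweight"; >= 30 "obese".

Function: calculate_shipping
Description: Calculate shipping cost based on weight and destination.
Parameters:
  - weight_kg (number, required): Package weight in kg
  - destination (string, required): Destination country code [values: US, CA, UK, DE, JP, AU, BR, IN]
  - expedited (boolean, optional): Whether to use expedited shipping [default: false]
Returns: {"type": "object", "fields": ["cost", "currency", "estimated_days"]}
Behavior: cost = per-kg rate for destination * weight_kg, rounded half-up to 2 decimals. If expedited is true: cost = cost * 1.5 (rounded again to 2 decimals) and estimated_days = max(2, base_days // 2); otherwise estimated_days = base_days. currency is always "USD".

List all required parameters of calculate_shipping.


Parameters of calculate_shipping and their required/optional flag:
  weight_kg: required
  destination: required
  expedited: optional
destination, weight_kg


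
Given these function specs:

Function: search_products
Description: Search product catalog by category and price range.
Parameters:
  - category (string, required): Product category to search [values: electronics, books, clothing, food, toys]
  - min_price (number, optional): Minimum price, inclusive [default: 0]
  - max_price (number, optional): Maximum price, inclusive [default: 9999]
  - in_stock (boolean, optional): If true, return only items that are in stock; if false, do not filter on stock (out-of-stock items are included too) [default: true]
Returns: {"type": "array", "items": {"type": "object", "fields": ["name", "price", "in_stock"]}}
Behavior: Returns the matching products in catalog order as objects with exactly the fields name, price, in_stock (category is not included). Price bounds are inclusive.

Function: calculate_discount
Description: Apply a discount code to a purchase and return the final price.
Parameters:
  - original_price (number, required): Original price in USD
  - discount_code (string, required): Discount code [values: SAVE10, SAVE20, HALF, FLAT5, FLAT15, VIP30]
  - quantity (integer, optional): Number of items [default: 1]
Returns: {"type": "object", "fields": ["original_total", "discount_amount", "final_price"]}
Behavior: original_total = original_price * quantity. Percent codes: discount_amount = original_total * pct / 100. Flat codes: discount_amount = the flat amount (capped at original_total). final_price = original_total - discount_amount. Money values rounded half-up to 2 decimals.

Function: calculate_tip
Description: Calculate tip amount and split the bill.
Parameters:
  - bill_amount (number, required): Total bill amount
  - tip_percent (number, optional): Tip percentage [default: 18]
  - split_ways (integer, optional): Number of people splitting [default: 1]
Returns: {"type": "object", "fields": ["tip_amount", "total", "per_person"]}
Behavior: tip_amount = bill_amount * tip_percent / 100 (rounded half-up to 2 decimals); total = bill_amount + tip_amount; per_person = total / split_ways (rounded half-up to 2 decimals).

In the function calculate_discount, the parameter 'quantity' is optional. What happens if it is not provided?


The calculate_discount spec declares:
  - quantity (integer, optional): Number of items [default: 1]
It defaults to 1


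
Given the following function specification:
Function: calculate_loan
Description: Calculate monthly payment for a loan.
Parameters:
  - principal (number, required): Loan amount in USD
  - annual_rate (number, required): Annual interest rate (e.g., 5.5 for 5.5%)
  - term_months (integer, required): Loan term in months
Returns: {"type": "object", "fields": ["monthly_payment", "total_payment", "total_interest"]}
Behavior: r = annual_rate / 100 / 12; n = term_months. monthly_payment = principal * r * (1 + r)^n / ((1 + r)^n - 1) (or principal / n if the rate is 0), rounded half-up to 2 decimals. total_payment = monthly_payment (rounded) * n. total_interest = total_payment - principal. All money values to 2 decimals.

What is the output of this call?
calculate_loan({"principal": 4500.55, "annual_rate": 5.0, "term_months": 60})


r = 5.0 / 100 / 12 = 0.004166666667 (keep full precision)
(1 + r)^60 = 1.28335868
monthly_payment = 4500.55 * 0.004166666667 * 1.28335868 / (1.28335868 - 1) = 84.930931 -> 84.93
total_payment = 84.93 * 60 = 5095.80
total_interest = 5095.80 - 4500.55 = 595.25
Output:
{"monthly_payment": 84.93, "total_payment": 5095.8, "total_interest": 595.25}


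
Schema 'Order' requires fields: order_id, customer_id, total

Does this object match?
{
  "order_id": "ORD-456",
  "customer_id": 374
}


Checking required fields...
Missing: total
Invalid - missing required field 'total'


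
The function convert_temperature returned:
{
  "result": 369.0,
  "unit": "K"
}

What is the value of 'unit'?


K


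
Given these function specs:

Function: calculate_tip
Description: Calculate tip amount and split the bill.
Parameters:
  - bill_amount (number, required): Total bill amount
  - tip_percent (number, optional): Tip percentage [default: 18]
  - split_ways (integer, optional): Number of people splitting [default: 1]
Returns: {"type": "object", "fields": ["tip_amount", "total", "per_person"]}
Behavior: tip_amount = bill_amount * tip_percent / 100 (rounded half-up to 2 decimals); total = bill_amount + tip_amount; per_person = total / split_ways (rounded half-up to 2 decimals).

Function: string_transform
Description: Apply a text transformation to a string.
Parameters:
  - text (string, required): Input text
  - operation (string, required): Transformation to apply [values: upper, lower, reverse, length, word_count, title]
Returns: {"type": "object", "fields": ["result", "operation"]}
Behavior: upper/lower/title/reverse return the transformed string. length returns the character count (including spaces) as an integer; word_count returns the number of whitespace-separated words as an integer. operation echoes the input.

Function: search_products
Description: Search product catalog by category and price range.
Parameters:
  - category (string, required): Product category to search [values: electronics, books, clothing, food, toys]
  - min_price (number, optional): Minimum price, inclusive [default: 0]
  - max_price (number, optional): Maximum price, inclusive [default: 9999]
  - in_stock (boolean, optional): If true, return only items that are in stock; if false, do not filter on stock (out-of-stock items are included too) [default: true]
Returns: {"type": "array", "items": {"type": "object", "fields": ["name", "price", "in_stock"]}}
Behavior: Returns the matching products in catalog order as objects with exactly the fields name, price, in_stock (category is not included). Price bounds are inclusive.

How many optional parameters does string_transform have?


Parameters of string_transform: text (required), operation (required)
Optional count:
0


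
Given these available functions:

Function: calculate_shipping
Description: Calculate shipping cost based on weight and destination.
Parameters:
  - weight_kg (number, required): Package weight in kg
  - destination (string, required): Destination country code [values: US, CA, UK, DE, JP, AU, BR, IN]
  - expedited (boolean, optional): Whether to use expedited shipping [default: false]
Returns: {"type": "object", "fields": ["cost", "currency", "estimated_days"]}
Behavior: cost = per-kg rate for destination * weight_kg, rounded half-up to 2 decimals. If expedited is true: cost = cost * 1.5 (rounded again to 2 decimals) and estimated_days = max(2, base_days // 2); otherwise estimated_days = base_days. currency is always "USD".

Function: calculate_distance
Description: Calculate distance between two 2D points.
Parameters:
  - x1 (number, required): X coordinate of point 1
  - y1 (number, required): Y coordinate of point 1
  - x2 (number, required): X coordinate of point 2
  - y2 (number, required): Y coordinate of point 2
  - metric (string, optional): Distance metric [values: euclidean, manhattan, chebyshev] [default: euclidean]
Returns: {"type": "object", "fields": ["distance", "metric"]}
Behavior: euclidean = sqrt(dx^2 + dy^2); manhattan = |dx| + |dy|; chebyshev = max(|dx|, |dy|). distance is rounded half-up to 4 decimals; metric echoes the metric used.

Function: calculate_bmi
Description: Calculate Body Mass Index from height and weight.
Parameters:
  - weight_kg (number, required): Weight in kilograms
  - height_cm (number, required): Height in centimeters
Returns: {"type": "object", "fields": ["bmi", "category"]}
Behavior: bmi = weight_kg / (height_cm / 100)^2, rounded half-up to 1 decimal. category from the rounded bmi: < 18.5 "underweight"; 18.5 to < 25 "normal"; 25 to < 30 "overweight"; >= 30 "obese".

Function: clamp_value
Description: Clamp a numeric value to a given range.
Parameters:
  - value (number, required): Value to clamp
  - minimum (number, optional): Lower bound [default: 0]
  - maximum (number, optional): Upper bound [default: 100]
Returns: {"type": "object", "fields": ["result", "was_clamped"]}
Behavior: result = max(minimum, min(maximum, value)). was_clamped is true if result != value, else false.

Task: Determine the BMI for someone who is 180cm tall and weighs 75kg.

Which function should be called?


The task needs a function whose description is: Calculate Body Mass Index from height and weight.
calculate_bmi


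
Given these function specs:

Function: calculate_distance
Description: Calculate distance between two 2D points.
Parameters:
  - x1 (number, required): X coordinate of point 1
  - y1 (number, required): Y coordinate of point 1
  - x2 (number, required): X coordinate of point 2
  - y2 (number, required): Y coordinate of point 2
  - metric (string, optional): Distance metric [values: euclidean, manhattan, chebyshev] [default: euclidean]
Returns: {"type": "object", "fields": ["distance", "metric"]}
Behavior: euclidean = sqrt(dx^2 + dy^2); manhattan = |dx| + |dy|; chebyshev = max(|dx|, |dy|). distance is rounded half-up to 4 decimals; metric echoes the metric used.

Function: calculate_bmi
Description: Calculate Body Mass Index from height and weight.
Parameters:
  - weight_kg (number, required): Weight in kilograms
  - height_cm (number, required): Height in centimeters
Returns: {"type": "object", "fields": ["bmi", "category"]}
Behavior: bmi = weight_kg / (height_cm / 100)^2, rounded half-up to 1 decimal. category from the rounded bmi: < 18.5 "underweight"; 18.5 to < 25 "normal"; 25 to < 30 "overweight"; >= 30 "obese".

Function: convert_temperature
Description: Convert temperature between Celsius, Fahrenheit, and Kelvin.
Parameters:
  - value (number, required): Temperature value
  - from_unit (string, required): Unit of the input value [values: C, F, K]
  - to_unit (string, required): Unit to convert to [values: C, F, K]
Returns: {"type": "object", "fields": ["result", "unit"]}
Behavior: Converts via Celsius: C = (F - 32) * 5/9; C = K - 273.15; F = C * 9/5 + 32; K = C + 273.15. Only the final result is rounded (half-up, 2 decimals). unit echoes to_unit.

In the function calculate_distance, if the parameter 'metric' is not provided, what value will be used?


The calculate_distance spec declares:
  - metric (string, optional): Distance metric [values: euclidean, manhattan, chebyshev] [default: euclidean]
Default:
euclidean


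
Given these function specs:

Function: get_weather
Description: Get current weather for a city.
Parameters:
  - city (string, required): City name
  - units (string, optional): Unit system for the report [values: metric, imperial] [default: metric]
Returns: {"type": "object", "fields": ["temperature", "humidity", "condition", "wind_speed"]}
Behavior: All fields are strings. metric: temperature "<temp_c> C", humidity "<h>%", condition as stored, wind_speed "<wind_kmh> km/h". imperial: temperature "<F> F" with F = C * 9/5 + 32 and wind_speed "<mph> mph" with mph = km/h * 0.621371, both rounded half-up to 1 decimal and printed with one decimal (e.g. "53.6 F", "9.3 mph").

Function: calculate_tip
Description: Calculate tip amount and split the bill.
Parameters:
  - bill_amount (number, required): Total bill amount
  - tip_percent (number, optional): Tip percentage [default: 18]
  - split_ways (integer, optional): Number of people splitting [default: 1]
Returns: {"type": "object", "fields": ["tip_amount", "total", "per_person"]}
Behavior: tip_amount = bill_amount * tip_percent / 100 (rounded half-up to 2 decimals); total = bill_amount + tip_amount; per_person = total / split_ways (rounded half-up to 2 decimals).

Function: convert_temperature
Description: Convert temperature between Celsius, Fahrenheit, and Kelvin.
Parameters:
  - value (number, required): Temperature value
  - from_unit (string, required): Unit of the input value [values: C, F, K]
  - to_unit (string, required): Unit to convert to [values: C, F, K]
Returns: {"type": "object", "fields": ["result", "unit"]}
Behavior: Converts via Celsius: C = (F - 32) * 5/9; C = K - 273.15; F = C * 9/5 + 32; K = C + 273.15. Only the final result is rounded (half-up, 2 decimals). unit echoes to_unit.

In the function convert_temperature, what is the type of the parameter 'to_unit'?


The convert_temperature spec declares:
  - to_unit (string, required): Unit to convert to [values: C, F, K]
Type:
string


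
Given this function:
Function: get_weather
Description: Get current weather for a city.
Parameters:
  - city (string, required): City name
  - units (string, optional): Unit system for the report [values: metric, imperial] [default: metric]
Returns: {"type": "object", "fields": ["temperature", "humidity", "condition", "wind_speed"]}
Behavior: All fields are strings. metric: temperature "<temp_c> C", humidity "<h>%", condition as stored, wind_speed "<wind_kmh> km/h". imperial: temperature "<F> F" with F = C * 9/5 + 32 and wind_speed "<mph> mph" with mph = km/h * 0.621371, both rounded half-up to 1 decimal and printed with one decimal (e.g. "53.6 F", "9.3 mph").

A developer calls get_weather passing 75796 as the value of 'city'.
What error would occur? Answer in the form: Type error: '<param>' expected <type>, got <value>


Spec: 'city' is declared as string; 75796 is an integer.
Type error: 'city' expected string, got 75796


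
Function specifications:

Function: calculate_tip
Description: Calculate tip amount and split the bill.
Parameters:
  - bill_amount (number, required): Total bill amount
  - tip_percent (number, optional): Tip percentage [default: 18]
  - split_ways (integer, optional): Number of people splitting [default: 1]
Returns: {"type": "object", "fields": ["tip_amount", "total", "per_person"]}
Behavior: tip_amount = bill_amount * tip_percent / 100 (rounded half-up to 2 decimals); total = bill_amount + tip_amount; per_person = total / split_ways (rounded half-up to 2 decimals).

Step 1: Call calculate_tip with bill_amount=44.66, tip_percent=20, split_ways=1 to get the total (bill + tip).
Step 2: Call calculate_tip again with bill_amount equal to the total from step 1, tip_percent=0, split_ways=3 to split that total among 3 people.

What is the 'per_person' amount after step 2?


Step 1: calculate_tip(bill_amount=44.66, tip_percent=20, split_ways=1)
  tip_amount = 44.66 * 20/100 = 8.932 -> 8.93
  total = 44.66 + 8.93 = 53.59
  per_person = 53.59 / 1 = 53.59 -> 53.59
  -> total = 53.59
Step 2: calculate_tip(bill_amount=53.59, tip_percent=0, split_ways=3)
  tip_amount = 53.59 * 0/100 = 0 -> 0.00
  total = 53.59 + 0.00 = 53.59
  per_person = 53.59 / 3 = 17.863333 -> 17.86
  -> per_person = 17.86
$17.86
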